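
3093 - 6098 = -3005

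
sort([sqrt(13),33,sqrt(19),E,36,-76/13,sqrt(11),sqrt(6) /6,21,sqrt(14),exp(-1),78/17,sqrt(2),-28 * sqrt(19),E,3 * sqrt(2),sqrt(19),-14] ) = [-28 * sqrt(19),-14,-76/13,exp(-1),sqrt(6) /6,sqrt(2),E,E,sqrt(11),sqrt(13),sqrt(14),3 * sqrt(2),sqrt(19),sqrt(19),78/17,21,33,36] 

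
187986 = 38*4947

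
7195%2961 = 1273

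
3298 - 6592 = -3294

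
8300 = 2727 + 5573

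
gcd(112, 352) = 16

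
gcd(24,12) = 12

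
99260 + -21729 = 77531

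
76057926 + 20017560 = 96075486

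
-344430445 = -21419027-323011418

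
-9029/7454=-1-1575/7454 ≈ -1.21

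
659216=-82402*(-8)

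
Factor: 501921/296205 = 3^1 * 5^ (-1) * 7^ (-1) * 13^ (-1) * 257^1 = 771/455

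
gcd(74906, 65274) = 86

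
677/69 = 9+56/69 ≈ 9.81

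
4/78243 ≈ 0.0000511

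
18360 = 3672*5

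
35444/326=108+118/163 ≈ 108.72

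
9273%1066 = 745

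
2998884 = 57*52612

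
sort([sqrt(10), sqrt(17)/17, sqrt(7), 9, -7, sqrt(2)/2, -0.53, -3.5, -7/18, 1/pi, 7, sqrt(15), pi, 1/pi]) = [-7, -3.5, -0.53, -7/18, sqrt(17)/17, 1/pi, 1/pi, sqrt(2)/2, sqrt(7), pi, sqrt(10), sqrt(15), 7, 9]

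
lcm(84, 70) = 420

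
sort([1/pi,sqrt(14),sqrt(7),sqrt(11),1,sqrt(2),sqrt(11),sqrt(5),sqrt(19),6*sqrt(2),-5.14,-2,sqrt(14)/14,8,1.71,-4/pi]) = [-5.14,-2,-4/pi,sqrt(14)/14,1/pi,1,sqrt(2),1.71,sqrt(5),sqrt(7),sqrt(11),sqrt(11),sqrt(14),sqrt(19),8,6*sqrt(2)]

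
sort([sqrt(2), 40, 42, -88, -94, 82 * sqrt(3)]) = [-94, -88, sqrt(2), 40, 42, 82 * sqrt(3)]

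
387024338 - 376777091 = 10247247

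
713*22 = 15686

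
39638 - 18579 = 21059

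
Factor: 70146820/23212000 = 2^(-3) * 5^(-2) * 7^(-1) * 37^1 * 829^(-1) * 94793^1 = 3507341/1160600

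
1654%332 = 326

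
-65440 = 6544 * (-10) 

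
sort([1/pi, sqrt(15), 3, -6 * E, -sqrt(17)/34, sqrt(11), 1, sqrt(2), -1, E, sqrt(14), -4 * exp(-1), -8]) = [-6 * E, -8, -4 * exp(-1), -1, -sqrt(17)/34, 1/pi, 1, sqrt(2), E, 3, sqrt(11), sqrt(14), sqrt(15)]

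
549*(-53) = -29097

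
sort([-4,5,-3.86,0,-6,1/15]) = [-6,-4,-3.86,0,1/15,5]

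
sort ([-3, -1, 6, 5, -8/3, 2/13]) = [-3, -8/3, -1, 2/13, 5, 6]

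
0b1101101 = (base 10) 109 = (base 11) 9a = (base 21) 54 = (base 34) 37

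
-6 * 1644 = -9864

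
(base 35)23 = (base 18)41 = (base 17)45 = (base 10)73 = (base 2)1001001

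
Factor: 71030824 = 2^3*37^1*317^1*757^1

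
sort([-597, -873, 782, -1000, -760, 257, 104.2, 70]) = [-1000, -873, -760, -597, 70, 104.2, 257, 782]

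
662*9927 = 6571674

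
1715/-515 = -343/103 ≈ -3.33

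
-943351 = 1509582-2452933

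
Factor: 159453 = 3^2*7^1*2531^1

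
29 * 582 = 16878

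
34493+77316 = 111809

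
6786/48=1131/8 ≈ 141.38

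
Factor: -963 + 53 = -1 * 2^1 * 5^1 * 7^1 * 13^1 = -910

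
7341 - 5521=1820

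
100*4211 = 421100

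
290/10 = 29 = 29.00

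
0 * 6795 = 0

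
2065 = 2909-844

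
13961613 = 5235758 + 8725855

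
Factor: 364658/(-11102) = -1 * 7^1 * 13^(-1) * 61^1 = -427/13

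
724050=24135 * 30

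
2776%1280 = 216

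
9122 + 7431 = 16553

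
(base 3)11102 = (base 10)119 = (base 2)1110111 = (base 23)54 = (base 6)315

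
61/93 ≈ 0.656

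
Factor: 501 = 3^1*167^1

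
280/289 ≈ 0.969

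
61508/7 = 8786 + 6/7 ≈ 8786.86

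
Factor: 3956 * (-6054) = -1 * 2^3 * 3^1 * 23^1 * 43^1 * 1009^1 = -23949624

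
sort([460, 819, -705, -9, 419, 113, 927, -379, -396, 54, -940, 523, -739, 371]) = [-940, -739, -705, -396, -379, -9, 54, 113, 371, 419, 460, 523, 819, 927]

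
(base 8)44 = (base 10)36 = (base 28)18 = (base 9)40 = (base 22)1e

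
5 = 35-30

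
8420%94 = 54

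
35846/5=7169 + 1/5=7169.20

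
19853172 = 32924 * 603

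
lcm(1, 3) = 3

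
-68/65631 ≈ -0.00104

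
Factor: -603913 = -1 * 603913^1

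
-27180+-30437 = -57617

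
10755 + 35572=46327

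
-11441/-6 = 1906+5/6 ≈ 1906.83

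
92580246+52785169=145365415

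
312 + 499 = 811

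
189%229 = 189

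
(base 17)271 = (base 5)10243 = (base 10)698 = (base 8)1272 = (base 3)221212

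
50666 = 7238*7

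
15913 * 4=63652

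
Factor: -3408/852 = -1 * 2^2 = -4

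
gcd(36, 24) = 12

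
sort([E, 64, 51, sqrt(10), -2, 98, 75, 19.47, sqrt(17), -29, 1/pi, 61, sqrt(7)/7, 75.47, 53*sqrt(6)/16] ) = [-29, -2, 1/pi, sqrt(7)/7, E, sqrt(10), sqrt(17), 53*sqrt(6)/16, 19.47, 51, 61, 64, 75, 75.47, 98] 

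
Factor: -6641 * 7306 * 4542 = -1 * 2^2 * 3^1 * 13^1 * 29^1 * 229^1 * 281^1 * 757^1 = -220373961132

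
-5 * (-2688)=13440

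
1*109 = 109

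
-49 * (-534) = 26166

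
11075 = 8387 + 2688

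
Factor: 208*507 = 2^4*3^1*13^3 = 105456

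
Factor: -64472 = -1 * 2^3 * 8059^1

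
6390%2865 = 660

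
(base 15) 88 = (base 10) 128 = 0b10000000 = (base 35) 3n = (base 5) 1003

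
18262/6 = 9131/3 ≈ 3043.67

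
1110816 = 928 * 1197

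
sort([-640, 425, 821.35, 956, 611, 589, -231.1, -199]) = [-640, -231.1, -199, 425, 589, 611, 821.35, 956]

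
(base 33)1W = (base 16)41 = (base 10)65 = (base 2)1000001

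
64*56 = 3584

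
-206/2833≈-0.0727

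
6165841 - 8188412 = -2022571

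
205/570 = 41/114≈0.360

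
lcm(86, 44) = 1892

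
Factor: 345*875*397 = 3^1*5^4*7^1*23^1*397^1 = 119844375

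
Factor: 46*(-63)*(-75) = 2^1*3^3*5^2*7^1*23^1 = 217350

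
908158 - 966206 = -58048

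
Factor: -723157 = -1*723157^1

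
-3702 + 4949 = 1247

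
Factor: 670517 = 670517^1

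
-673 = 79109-79782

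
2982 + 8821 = 11803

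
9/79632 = 1/8848 ≈ 0.000113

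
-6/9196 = -3/4598 ≈ -0.000652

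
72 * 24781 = 1784232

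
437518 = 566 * 773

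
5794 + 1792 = 7586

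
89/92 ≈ 0.967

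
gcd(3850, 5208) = 14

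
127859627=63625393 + 64234234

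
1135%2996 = 1135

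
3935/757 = 5 + 150/757 ≈ 5.20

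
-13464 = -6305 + -7159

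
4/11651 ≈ 0.000343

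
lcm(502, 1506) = 1506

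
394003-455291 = -61288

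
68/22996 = 17/5749 ≈ 0.00296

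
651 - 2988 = -2337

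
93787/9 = 10420 + 7/9 ≈ 10420.78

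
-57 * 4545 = -259065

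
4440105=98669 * 45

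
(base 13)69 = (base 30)2r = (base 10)87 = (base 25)3c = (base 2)1010111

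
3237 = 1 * 3237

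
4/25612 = 1/6403 ≈ 0.000156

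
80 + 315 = 395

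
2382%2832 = 2382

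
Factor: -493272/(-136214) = 2^2*3^2*13^(-2)*17^1 = 612/169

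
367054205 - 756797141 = -389742936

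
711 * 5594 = 3977334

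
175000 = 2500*70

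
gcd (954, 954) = 954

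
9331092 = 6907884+2423208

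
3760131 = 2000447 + 1759684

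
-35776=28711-64487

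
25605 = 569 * 45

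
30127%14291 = 1545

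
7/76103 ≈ 0.0000920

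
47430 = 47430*1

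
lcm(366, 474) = 28914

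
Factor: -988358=-1 * 2^1 * 7^1 * 227^1 * 311^1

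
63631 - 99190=-35559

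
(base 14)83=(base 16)73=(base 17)6d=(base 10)115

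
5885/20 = 294 + 1/4 = 294.25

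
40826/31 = 1316 + 30/31 ≈ 1316.97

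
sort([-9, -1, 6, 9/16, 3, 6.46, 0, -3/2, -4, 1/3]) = [-9, -4, -3/2, -1, 0, 1/3, 9/16, 3, 6, 6.46]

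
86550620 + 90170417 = 176721037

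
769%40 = 9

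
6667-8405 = -1738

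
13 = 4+9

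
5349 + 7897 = 13246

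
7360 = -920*(-8)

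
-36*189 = -6804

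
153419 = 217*707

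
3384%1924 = 1460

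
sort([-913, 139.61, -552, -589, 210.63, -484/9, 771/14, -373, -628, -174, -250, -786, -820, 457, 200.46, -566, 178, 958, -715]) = [-913, -820, -786, -715, -628, -589, -566, -552, -373, -250, -174, -484/9, 771/14, 139.61, 178, 200.46, 210.63, 457, 958]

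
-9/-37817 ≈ 0.000238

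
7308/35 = 1044/5 = 208.80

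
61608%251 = 113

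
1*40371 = 40371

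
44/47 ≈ 0.936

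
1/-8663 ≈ -0.000115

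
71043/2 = 35521 + 1/2 = 35521.50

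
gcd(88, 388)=4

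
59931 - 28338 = 31593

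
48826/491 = 99 + 217/491 ≈ 99.44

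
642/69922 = 321/34961≈0.00918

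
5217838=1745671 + 3472167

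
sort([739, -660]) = [-660, 739]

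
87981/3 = 29327 = 29327.00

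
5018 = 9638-4620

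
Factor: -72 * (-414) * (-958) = -1 * 2^5 * 3^4 * 23^1 * 479^1 = -28556064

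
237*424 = 100488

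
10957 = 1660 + 9297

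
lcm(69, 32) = 2208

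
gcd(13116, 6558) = 6558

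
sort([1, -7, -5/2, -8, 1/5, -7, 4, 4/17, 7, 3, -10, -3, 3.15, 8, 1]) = [-10, -8, -7, -7, -3, -5/2, 1/5, 4/17, 1, 1, 3, 3.15, 4, 7, 8]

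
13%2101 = 13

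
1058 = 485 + 573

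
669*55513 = 37138197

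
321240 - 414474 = -93234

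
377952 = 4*94488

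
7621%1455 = 346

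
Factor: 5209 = 5209^1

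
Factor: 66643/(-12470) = -1*2^(-1)*5^(-1)*29^(-1)*43^(-1)*66643^1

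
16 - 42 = -26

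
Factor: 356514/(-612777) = -1*2^1*11^(-1)*31^(-1)*599^(-1)*59419^1 = -118838/204259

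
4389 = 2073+2316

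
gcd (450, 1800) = 450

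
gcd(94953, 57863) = 1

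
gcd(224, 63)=7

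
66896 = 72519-5623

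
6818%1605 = 398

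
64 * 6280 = 401920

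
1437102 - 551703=885399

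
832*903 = 751296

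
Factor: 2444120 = 2^3*5^1*7^2*29^1*43^1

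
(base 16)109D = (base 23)80L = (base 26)67F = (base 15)13D8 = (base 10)4253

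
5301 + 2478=7779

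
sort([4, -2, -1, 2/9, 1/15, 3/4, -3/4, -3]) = [-3, -2, -1, -3/4, 1/15, 2/9, 3/4, 4]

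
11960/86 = 139 + 3/43 ≈ 139.07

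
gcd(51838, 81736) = 2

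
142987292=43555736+99431556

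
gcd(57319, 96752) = 1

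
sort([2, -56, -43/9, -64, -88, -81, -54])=[-88, -81, -64, -56, -54, -43/9, 2]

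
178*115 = 20470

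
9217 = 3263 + 5954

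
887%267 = 86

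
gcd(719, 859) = 1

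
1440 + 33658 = 35098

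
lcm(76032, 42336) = 3725568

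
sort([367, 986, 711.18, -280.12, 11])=[-280.12, 11, 367, 711.18, 986]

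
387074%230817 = 156257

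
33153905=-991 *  (-33455)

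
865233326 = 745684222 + 119549104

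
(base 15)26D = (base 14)2B7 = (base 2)1000101001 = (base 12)3A1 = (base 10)553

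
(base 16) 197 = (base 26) fh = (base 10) 407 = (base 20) 107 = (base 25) g7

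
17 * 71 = 1207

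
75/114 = 25/38 ≈ 0.658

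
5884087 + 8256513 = 14140600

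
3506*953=3341218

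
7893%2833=2227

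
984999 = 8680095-7695096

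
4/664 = 1/166 ≈ 0.00602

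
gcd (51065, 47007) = 1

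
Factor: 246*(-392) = -1*2^4*3^1*7^2*41^1 = -96432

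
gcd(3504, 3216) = 48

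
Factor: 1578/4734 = 3^(-1) = 1/3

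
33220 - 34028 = -808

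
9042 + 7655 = 16697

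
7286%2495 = 2296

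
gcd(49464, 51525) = 2061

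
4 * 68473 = 273892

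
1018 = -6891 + 7909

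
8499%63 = 57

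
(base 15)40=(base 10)60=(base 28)24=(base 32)1s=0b111100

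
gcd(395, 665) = 5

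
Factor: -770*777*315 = -1*2^1*3^3*5^2*7^3*11^1*37^1 = -188461350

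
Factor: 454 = 2^1 * 227^1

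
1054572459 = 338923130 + 715649329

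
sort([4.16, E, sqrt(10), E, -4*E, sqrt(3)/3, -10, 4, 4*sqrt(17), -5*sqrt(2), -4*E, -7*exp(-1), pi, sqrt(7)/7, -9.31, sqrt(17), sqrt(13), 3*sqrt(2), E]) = [-4*E, -4*E, -10, -9.31, -5*sqrt(2), -7*exp(-1), sqrt(7)/7, sqrt(3)/3, E, E, E, pi, sqrt(10), sqrt(13), 4, sqrt(17), 4.16, 3*sqrt(2), 4*sqrt(17)]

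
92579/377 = 245 + 214/377 ≈ 245.57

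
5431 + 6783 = 12214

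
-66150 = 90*(-735)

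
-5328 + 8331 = 3003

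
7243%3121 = 1001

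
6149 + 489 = 6638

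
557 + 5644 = 6201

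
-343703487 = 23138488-366841975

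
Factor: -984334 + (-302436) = -1*2^1*5^1*128677^1 = -1286770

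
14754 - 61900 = -47146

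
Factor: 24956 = 2^2*17^1*367^1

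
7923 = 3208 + 4715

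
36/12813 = 12/4271 ≈ 0.00281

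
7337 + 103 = 7440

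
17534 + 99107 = 116641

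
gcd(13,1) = 1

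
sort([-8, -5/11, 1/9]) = [-8, -5/11, 1/9]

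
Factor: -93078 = -1*2^1*3^2*5171^1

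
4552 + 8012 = 12564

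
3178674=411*7734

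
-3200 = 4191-7391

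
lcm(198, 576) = 6336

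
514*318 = 163452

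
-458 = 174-632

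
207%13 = 12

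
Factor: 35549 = 19^1 * 1871^1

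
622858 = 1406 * 443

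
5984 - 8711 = -2727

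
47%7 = 5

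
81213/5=16242+3/5=16242.60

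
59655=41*1455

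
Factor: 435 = 3^1*5^1*29^1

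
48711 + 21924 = 70635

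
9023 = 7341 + 1682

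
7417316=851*8716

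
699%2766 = 699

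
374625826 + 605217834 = 979843660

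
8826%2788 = 462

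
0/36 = 0 = 0.00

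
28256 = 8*3532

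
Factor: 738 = 2^1*3^2*41^1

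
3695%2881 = 814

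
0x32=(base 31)1j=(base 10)50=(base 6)122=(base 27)1n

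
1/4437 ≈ 0.000225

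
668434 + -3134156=-2465722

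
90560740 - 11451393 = 79109347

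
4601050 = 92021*50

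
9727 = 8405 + 1322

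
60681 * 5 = 303405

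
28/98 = 2/7≈0.286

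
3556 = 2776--780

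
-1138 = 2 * (-569)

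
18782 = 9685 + 9097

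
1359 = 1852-493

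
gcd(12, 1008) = 12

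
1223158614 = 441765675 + 781392939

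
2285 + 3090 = 5375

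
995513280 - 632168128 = 363345152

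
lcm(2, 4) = 4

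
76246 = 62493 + 13753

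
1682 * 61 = 102602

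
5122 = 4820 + 302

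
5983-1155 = 4828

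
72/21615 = 24/7205 ≈ 0.00333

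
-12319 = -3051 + -9268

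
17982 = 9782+8200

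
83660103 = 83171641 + 488462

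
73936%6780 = 6136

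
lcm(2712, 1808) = 5424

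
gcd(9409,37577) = 1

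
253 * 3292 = 832876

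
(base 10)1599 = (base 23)30c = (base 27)256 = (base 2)11000111111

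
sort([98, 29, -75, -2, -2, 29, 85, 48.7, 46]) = [-75, -2, -2, 29, 29, 46, 48.7, 85, 98]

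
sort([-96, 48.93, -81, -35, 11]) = [-96, -81, -35, 11, 48.93]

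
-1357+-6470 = -7827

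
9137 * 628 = 5738036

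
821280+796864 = 1618144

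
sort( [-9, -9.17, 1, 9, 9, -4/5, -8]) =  [-9.17, -9, -8, -4/5, 1, 9, 9]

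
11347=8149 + 3198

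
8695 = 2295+6400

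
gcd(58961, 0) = 58961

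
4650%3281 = 1369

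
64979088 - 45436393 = 19542695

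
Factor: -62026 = -1 * 2^1 * 31013^1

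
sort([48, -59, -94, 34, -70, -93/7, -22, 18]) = [-94, -70, -59, -22, -93/7, 18, 34, 48]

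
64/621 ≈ 0.103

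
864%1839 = 864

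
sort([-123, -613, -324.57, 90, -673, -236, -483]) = [-673, -613, -483, -324.57, -236, -123, 90]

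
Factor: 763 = 7^1 * 109^1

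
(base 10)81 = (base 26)33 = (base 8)121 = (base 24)39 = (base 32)2h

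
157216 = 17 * 9248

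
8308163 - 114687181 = -106379018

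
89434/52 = 44717/26 ≈ 1719.88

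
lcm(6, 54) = 54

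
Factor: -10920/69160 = -1 * 3^1 * 19^(-1) = -3/19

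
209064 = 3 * 69688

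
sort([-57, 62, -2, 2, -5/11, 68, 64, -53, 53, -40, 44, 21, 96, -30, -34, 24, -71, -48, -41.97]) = [-71, -57, -53, -48, -41.97, -40, -34, -30, -2, -5/11, 2, 21, 24, 44, 53, 62, 64, 68, 96]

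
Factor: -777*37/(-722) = 2^(-1)*3^1*7^1*19^(-2)*37^2 = 28749/722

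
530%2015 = 530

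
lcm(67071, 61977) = 4896183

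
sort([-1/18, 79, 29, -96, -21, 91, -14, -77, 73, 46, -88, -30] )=[-96, -88, -77, -30, -21, -14, -1/18, 29, 46, 73, 79, 91] 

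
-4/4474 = -2/2237 ≈ -0.000894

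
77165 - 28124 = 49041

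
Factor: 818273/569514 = 2^(-1)*3^(-1)*11^(-1)*19^1*8629^(-1)*43067^1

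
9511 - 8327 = 1184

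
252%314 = 252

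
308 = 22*14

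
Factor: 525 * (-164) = -1 * 2^2 * 3^1 * 5^2 * 7^1 * 41^1 = -86100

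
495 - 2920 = -2425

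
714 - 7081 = -6367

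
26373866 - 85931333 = -59557467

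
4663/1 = 4663 = 4663.00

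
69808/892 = 78+58/223 ≈ 78.26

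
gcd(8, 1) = 1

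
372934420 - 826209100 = -453274680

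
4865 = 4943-78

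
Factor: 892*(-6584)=-1*2^5*223^1*823^1=-5872928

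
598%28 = 10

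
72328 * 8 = 578624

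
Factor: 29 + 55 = 2^2*3^1*7^1 = 84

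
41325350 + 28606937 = 69932287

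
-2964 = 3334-6298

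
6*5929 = 35574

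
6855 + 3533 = 10388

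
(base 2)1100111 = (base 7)205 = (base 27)3m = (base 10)103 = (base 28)3j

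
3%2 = 1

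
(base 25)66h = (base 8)7515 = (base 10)3917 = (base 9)5332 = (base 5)111132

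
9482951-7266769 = 2216182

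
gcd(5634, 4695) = 939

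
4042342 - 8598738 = -4556396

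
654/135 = 218/45 ≈ 4.84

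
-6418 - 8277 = -14695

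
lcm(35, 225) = 1575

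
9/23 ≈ 0.391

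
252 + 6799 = 7051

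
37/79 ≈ 0.468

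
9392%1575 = 1517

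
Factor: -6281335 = -1 * 5^1 * 1256267^1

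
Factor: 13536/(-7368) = -1*2^2*3^1*47^1*307^(-1) = -564/307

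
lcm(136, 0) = 0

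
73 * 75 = 5475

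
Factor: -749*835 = -1*5^1*7^1*107^1*167^1 = -625415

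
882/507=294/169 ≈ 1.74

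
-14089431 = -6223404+-7866027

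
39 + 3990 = 4029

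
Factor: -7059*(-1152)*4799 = 2^7*3^3*13^1*181^1*4799^1 = 39025314432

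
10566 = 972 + 9594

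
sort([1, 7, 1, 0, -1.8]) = [-1.8, 0, 1, 1, 7]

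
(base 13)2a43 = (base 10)6139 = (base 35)50e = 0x17fb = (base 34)5aj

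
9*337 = 3033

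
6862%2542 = 1778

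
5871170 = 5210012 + 661158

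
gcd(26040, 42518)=14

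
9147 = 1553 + 7594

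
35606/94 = 378 + 37/47 ≈ 378.79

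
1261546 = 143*8822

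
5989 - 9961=-3972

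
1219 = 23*53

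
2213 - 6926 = -4713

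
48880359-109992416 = -61112057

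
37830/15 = 2522 = 2522.00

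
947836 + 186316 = 1134152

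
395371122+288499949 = 683871071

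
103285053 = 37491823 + 65793230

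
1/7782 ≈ 0.000129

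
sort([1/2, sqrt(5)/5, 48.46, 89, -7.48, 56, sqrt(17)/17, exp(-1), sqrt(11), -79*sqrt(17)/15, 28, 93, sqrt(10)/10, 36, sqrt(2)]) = [-79*sqrt(17)/15, -7.48, sqrt(17)/17, sqrt(10)/10, exp(-1), sqrt(5)/5, 1/2, sqrt(2), sqrt(11), 28, 36, 48.46, 56, 89, 93]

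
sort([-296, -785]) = [-785, -296]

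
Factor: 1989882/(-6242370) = -1*3^1*5^(-1)*227^1*251^(-1)*487^1*829^(-1) = -331647/1040395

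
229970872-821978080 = -592007208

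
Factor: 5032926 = 2^1*3^2*279607^1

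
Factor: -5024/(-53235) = 2^5*3^(-2)*5^(-1)*7^(-1)*13^(-2)*157^1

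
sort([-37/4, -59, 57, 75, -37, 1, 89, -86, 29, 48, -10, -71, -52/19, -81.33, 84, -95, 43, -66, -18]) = [-95, -86, -81.33, -71, -66, -59, -37, -18, -10, -37/4, -52/19, 1, 29, 43, 48, 57, 75, 84, 89]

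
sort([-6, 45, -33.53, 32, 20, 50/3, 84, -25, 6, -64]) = [-64, -33.53, -25, -6, 6, 50/3, 20, 32, 45, 84]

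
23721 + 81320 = 105041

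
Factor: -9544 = -1*2^3*1193^1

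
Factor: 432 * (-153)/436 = -1 * 2^2 * 3^5 * 17^1 * 109^(-1) = -16524/109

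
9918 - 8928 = 990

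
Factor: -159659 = -1 * 43^1 * 47^1 * 79^1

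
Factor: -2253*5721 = -1*3^2*751^1*1907^1 = -12889413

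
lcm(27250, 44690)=1117250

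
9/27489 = 3/9163 ≈ 0.000327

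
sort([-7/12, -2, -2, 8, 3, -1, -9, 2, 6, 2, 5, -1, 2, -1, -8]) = [-9, -8, -2, -2, -1, -1, -1, -7/12, 2, 2, 2, 3, 5, 6, 8]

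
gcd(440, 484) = 44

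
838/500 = 419/250 ≈ 1.68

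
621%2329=621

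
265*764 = 202460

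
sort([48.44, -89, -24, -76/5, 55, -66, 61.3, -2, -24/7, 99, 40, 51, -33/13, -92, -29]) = [-92, -89, -66, -29, -24, -76/5, -24/7, -33/13, -2, 40, 48.44, 51, 55, 61.3, 99]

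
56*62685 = 3510360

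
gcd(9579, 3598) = 1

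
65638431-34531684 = 31106747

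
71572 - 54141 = 17431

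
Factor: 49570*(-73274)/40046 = -1*2^1*5^1*4957^1*20023^(-1)*36637^1 = -1816096090/20023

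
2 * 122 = 244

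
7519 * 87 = 654153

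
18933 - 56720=-37787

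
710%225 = 35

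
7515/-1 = -7515 = -7515.00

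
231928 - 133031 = 98897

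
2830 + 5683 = 8513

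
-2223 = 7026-9249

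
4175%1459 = 1257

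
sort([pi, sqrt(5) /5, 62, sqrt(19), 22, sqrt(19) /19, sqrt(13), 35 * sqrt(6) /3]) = [sqrt(19) /19, sqrt(5) /5, pi, sqrt(13), sqrt(19), 22, 35 * sqrt(6) /3, 62]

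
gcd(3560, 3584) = 8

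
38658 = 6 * 6443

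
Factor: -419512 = -1*2^3*41^1*1279^1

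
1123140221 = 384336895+738803326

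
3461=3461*1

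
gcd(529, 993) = 1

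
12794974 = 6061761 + 6733213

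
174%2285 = 174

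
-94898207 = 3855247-98753454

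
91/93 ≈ 0.978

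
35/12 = 2+11/12 ≈ 2.92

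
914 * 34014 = 31088796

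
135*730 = 98550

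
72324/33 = 2191+7/11 ≈ 2191.64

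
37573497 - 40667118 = -3093621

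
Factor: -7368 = -1 * 2^3 * 3^1 * 307^1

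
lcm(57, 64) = 3648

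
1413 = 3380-1967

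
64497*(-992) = -63981024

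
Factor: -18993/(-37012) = 2^(-2)*3^1*13^1*19^(-1) = 39/76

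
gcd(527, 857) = 1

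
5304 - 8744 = -3440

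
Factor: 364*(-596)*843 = -1*2^4*3^1*7^1*13^1*149^1*281^1 = -182883792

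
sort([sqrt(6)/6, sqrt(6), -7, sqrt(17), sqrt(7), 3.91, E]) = [-7, sqrt(6)/6, sqrt(6), sqrt(7), E, 3.91, sqrt(17)]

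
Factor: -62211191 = -1 * 7^1 * 107^1 * 83059^1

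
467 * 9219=4305273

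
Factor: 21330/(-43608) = -1*2^(-2)*3^2*5^1*23^(-1) = -45/92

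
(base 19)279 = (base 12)600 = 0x360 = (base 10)864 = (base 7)2343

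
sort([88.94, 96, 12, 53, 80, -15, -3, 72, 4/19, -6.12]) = [-15, -6.12, -3, 4/19, 12, 53, 72, 80, 88.94, 96]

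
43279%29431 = 13848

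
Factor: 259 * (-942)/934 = -1 * 3^1 * 7^1 * 37^1 * 157^1 * 467^(-1) = -121989/467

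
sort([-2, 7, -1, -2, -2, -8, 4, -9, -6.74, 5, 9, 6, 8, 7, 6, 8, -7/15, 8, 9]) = [-9, -8, -6.74, -2, -2, -2, -1, -7/15, 4, 5, 6, 6, 7, 7, 8, 8, 8, 9, 9]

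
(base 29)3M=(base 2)1101101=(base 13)85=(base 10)109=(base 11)9A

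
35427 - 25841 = 9586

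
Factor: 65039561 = 23^1*541^1*5227^1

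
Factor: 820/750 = 2^1 * 3^(-1) * 5^(-2) * 41^1 = 82/75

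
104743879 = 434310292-329566413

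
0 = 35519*0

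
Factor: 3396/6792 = 2^(-1) = 1/2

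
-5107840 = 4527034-9634874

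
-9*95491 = -859419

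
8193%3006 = 2181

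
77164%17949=5368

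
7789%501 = 274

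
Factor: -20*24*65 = -1*2^5*3^1*5^2*13^1 = -31200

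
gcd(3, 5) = 1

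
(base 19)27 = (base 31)1e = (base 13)36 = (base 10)45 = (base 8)55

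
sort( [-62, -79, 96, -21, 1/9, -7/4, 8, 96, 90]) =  [-79, -62, -21, -7/4, 1/9, 8, 90, 96, 96]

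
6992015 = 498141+6493874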